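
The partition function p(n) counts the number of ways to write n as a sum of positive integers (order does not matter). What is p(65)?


Using the generating function prod_{k>=1} 1/(1-x^k), we compute p(65).
By dynamic programming over parts 1 through 65:
p(65) = 2012558

2012558


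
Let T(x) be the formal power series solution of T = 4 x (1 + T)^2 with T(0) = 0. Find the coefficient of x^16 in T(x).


Apply the Lagrange inversion formula: if T = 4 x * phi(T) with phi(t) = (1 + t)^2, then [x^n] T = 4^n * (1/n) [t^(n-1)] phi(t)^n = 4^n * (1/n) [t^(n-1)] (1 + t)^(2n) = 4^n * (1/n) C(2n, n-1).
Using the identity C(2n, n-1) = C(2n, n) * n / (n+1), the unscaled factor equals C(2n, n) / (n+1) = C_n, the n-th Catalan number.
For n = 16: C_16 = C(32, 16) / 17 = 601080390/17 = 35357670.
With the 4^16 = 4294967296 factor, the coefficient is 4294967296 * 35357670 = 151860036312760320.

151860036312760320


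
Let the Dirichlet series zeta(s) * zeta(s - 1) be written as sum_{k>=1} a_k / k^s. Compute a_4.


Convolution gives a_k = sum_{d | k} d * 1 = sum_{d | k} d = sigma(k), the sum of positive divisors of k.
For k = 4, the divisors are 1, 2, 4, so
sigma(4) = 1 + 2 + 4 = 7.

7


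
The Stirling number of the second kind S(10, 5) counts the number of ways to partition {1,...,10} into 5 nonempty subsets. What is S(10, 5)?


Using the explicit formula S(n,k) = (1/k!) sum_{j=0}^{k} (-1)^(k-j) C(k,j) j^n:
S(10, 5) = 42525
Equivalently, S(n,k) is n! times the coefficient of x^n in the EGF (e^x - 1)^k / k!.

42525


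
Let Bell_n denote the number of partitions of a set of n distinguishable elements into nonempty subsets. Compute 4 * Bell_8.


Bell_8 can be computed from the Bell triangle or from Dobinski's identity Bell_n = (1/e) * sum_{k>=0} k^n / k!.
Computing Bell_8 = 4140.
Then 4 * 4140 = 16560.

16560


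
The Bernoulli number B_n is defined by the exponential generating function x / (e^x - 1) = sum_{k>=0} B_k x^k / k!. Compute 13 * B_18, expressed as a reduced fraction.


Bernoulli numbers can also be computed recursively via B_0 = 1 and sum_{j=0}^{m} C(m+1, j) B_j = 0 for m >= 1. Odd-index Bernoulli numbers vanish for k >= 3.
Computing B_18 = 43867/798, so 13 * B_18 = 13 * 43867/798 = 570271/798.

570271/798


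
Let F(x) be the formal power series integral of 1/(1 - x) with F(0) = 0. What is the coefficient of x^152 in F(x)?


1/(1 - x) = sum_{k>=0} x^k. Integrating termwise and using F(0) = 0 gives
F(x) = sum_{k>=0} x^(k+1) / (k+1) = sum_{m>=1} x^m / m = -ln(1 - x).
So the coefficient of x^152 is 1/152 = 1/152.

1/152


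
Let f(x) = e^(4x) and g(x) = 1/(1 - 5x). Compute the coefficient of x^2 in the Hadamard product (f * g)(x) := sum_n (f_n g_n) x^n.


Expanding: f_k = 4^k/k! (from e^(4x)) and g_k = 5^k (from 1/(1 - 5x)). So the Hadamard coefficient (f * g)_k = 4^k 5^k / k! = (20)^k / k!.
For k = 2: 20^2/2! = 400/2 = 200.

200


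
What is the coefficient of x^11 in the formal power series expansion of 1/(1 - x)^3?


The expansion 1/(1 - x)^r = sum_{k>=0} C(k + r - 1, r - 1) x^k follows from the multiset / negative-binomial theorem (or from repeated differentiation of the geometric series).
For r = 3 and k = 11:
C(13, 2) = 6227020800 / (2 * 39916800) = 78.

78


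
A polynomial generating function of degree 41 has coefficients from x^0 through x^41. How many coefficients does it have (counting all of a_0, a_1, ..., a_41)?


A polynomial of degree 41 takes the form a_0 + a_1 x + ... + a_41 x^41.
The number of coefficients is 41 + 1 = 42.

42


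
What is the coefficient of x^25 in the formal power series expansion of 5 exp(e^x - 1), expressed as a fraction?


exp(e^x - 1) is the exponential generating function for the Bell numbers Bell_k: exp(e^x - 1) = sum_{k>=0} Bell_k x^k / k!.
So the coefficient of x^25 in 5 exp(e^x - 1) is 5 Bell_25 / 25!.
Computing: Bell_25 = 4638590332229999353 and 25! = 15511210043330985984000000, giving
5 * 4638590332229999353/15511210043330985984000000 = 356814640940769181/238634000666630553600000.

356814640940769181/238634000666630553600000


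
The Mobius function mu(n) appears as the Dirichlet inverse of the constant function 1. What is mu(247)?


247 = 13 * 19 (all distinct primes).
mu(247) = (-1)^2 = 1

1


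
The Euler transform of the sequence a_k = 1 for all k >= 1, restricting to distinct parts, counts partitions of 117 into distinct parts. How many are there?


Partitions of 117 into distinct parts can be computed via generating function.
Product (1+x)(1+x^2)(1+x^3)...
The coefficient of x^117 = 1741521

1741521


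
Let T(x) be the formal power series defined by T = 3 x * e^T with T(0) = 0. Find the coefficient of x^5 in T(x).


Apply the Lagrange inversion formula: if T = 3 x * phi(T) with phi(t) = e^t, then
[x^n] T = 3^n * (1/n) [t^(n-1)] phi(t)^n = 3^n * (1/n) [t^(n-1)] e^(n t) = 3^n * (1/n) * n^(n-1) / (n-1)! = 3^n * n^(n-1) / n!.
When c = 1 this is the Cayley count of rooted labeled trees on n vertices, divided by n!.
For n = 5: 3^5 * 5^4 / 5! = 243 * 625/120 = 10125/8.

10125/8


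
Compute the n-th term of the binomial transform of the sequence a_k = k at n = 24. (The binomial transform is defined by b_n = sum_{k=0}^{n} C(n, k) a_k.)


With a_k = k, b_n = sum_{k=0}^{n} C(n, k) k. Using k * C(n, k) = n * C(n-1, k-1) gives b_n = n * sum_{k>=1} C(n-1, k-1) = n * 2^(n-1).
For n = 24: 24 * 2^23 = 24 * 8388608 = 201326592.

201326592


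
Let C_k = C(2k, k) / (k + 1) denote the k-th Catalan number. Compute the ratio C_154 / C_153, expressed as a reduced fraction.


Using C_k = (2k)! / (k! (k+1)!), the ratio C_{k+1}/C_k simplifies to
C_{k+1}/C_k = [(2k+2)! / ((k+1)! (k+2)!)] * [k! (k+1)! / (2k)!]
 = (2k+2)(2k+1) / ((k+1)(k+2)) = 2(2k+1) / (k+2).
For k = 153: 2(2*153 + 1) / (153 + 2) = 614/155 = 614/155.

614/155


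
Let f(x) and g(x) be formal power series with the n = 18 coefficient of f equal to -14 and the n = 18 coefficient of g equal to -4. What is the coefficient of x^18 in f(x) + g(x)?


Addition of formal power series is termwise.
The coefficient of x^18 in f + g = -14 + -4
= -18

-18


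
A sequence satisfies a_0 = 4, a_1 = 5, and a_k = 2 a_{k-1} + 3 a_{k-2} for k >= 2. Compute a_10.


The characteristic equation is t^2 - 2 t - 3 = 0, with roots r_1 = 3 and r_2 = -1 (so c_1 = r_1 + r_2, c_2 = -r_1 r_2 as required).
One can use the closed form a_n = A r_1^n + B r_2^n, but direct iteration is more reliable:
a_0 = 4, a_1 = 5, a_2 = 22, a_3 = 59, a_4 = 184, a_5 = 545, a_6 = 1642, a_7 = 4919, a_8 = 14764, a_9 = 44285, a_10 = 132862.
So a_10 = 132862.

132862


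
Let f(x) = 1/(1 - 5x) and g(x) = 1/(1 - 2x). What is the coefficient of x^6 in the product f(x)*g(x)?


The coefficient of x^n in f*g is the Cauchy product: sum_{k=0}^{n} a^k * b^(n-k).
With a=5, b=2, n=6:
sum_{k=0}^{6} 5^k * 2^(6-k)
= 25999

25999


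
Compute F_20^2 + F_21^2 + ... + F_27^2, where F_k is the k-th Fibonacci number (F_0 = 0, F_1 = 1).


There is a standard identity sum_{k=0}^{N} F_k^2 = F_N * F_{N+1} (proved inductively from the telescoping relation F_k^2 = F_k F_{k+1} - F_{k-1} F_k). Then
sum_{k=20}^{27} F_k^2 = F_27 F_28 - F_19 F_20.
Computing: F_27 = 196418, F_28 = 317811, F_19 = 4181, F_20 = 6765.
Sum = 196418 * 317811 - 4181 * 6765 = 62395516533.

62395516533


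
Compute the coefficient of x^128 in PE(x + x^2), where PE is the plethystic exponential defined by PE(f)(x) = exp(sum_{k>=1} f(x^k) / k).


With f(x) = x + x^2, the exponent is sum_{k>=1} (x^k + x^(2k)) / k = -ln(1 - x) - ln(1 - x^2). Exponentiating:
PE(x + x^2) = 1 / ((1 - x)(1 - x^2)).
This is the generating function for partitions of n into parts of size 1 or 2. The number of 2's can be any j in 0..64, and the rest are 1's, so
[x^128] = floor(128/2) + 1 = 65.

65


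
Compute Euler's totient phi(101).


phi(n) counts integers in [1, n] coprime to n. Using the multiplicative formula phi(n) = n * prod_{p | n} (1 - 1/p):
101 = 101, so
phi(101) = 101 * (1 - 1/101) = 100.

100


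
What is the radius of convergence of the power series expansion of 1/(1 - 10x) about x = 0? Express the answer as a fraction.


Expanding 1/(1 - 10x) = sum_{k>=0} 10^k x^k, the series converges when |10x| < 1, i.e., |x| < 1/10.
So the radius of convergence is 1/10 = 1/10.

1/10


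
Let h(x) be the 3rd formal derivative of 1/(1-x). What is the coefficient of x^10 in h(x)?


Differentiating 3 times: d^3/dx^3 [1/(1-x)] = 3!/(1-x)^4.
The expansion 1/(1-x)^4 = sum_{k>=0} C(k+3, 3) x^k, so the coefficient of x^n in 3!/(1-x)^4 is 3! * C(n+3, 3).
For n = 10: 6 * C(13, 3) = 6 * 286 = 1716

1716


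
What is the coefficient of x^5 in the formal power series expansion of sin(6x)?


The Maclaurin series is sin(t) = sum_{k>=0} (-1)^k t^(2k+1) / (2k+1)!, so substituting t = 6x, only odd powers of x are nonzero, with coefficient of x^(2k+1) equal to (-1)^k 6^(2k+1) / (2k+1)!.
Write 5 = 2*2 + 1, giving the coefficient (-1)^2 * 6^5 / 5! = 7776/120 = 324/5.

324/5


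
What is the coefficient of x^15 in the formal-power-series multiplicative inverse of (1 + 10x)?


The inverse is 1/(1 + 10x). Apply the geometric identity 1/(1 - y) = sum_{k>=0} y^k with y = -10x:
1/(1 + 10x) = sum_{k>=0} (-10)^k x^k.
So the coefficient of x^15 is (-10)^15 = -1000000000000000.

-1000000000000000


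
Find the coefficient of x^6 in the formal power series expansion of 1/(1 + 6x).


Write 1/(1 + c x) = 1/(1 - (-c) x) and apply the geometric-series identity
1/(1 - y) = sum_{k>=0} y^k to get 1/(1 + c x) = sum_{k>=0} (-c)^k x^k.
So the coefficient of x^k is (-c)^k = (-1)^k * c^k.
Here c = 6 and k = 6:
(-6)^6 = 1 * 46656 = 46656

46656


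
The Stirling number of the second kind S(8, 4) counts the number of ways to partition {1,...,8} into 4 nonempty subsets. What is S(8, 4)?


Using the explicit formula S(n,k) = (1/k!) sum_{j=0}^{k} (-1)^(k-j) C(k,j) j^n:
S(8, 4) = 1701
Equivalently, S(n,k) is n! times the coefficient of x^n in the EGF (e^x - 1)^k / k!.

1701


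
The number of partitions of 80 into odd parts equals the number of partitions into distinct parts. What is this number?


Computing partitions of 80 into odd parts (1, 3, 5, ...):
Using the generating function prod_{k>=0} 1/(1-x^(2k+1)),
the count is 77312

77312


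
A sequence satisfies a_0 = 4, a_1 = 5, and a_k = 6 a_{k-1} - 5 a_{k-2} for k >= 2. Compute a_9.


The characteristic equation is t^2 - 6 t + 5 = 0, with roots r_1 = 5 and r_2 = 1 (so c_1 = r_1 + r_2, c_2 = -r_1 r_2 as required).
One can use the closed form a_n = A r_1^n + B r_2^n, but direct iteration is more reliable:
a_0 = 4, a_1 = 5, a_2 = 10, a_3 = 35, a_4 = 160, a_5 = 785, a_6 = 3910, a_7 = 19535, a_8 = 97660, a_9 = 488285.
So a_9 = 488285.

488285


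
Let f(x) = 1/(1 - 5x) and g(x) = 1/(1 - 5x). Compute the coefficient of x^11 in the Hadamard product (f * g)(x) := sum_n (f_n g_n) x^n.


f has coefficients f_k = 5^k and g has coefficients g_k = 5^k, so the Hadamard product has coefficient (f*g)_k = 5^k * 5^k = 25^k.
For k = 11: 25^11 = 2384185791015625.

2384185791015625


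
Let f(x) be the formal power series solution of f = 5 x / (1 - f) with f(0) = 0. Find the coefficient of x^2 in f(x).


Apply Lagrange inversion: f = 5 x * phi(f) with phi(t) = 1/(1 - t), so
[x^n] f = 5^n * (1/n) [t^(n-1)] phi(t)^n = 5^n * (1/n) [t^(n-1)] (1 - t)^(-n) = 5^n * (1/n) C(2n - 2, n - 1) = 5^n * C_{n-1}.
For n = 2: C_1 = C(2, 1) / 2 = 2/2 = 1.
With the 5^2 = 25 factor, the coefficient is 25 * 1 = 25.

25


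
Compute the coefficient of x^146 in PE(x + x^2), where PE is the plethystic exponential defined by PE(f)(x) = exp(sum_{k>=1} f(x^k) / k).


With f(x) = x + x^2, the exponent is sum_{k>=1} (x^k + x^(2k)) / k = -ln(1 - x) - ln(1 - x^2). Exponentiating:
PE(x + x^2) = 1 / ((1 - x)(1 - x^2)).
This is the generating function for partitions of n into parts of size 1 or 2. The number of 2's can be any j in 0..73, and the rest are 1's, so
[x^146] = floor(146/2) + 1 = 74.

74


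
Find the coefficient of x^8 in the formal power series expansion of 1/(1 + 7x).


Write 1/(1 + c x) = 1/(1 - (-c) x) and apply the geometric-series identity
1/(1 - y) = sum_{k>=0} y^k to get 1/(1 + c x) = sum_{k>=0} (-c)^k x^k.
So the coefficient of x^k is (-c)^k = (-1)^k * c^k.
Here c = 7 and k = 8:
(-7)^8 = 1 * 5764801 = 5764801

5764801


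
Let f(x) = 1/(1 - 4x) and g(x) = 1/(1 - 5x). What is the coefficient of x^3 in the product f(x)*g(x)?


The coefficient of x^n in f*g is the Cauchy product: sum_{k=0}^{n} a^k * b^(n-k).
With a=4, b=5, n=3:
sum_{k=0}^{3} 4^k * 5^(3-k)
= 369

369


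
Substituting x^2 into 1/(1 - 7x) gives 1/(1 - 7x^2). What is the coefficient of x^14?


The coefficient of x^(2m) in 1/(1 - 7x^2) is 7^m.
With n = 14 = 2*7, the coefficient is 7^7 = 823543.

823543


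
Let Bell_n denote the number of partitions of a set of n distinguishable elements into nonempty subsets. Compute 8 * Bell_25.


Bell_25 can be computed from the Bell triangle or from Dobinski's identity Bell_n = (1/e) * sum_{k>=0} k^n / k!.
Computing Bell_25 = 4638590332229999353.
Then 8 * 4638590332229999353 = 37108722657839994824.

37108722657839994824


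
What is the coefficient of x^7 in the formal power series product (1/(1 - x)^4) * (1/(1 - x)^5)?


Combine the factors: (1/(1 - x)^4) * (1/(1 - x)^5) = 1/(1 - x)^9.
Then use 1/(1 - x)^r = sum_{k>=0} C(k + r - 1, r - 1) x^k with r = 9 and k = 7:
C(15, 8) = 6435.

6435


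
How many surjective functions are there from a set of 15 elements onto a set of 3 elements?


By inclusion-exclusion on which target elements are missed, the number of surjections from an n-set onto a k-set is
surj(n, k) = sum_{j=0}^{k} (-1)^j C(k, j) (k - j)^n.
Equivalently surj(n, k) = k! * S(n, k), where S(n, k) is the Stirling number of the second kind.
For n = 15, k = 3:
S(15, 3) = 2375101, so
surj = 3! * 2375101 = 6 * 2375101 = 14250606.

14250606


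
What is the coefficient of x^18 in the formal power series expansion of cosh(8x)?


The Maclaurin series is cosh(t) = sum_{m>=0} t^(2m) / (2m)!, so substituting t = 8x, only even powers of x are nonzero, with coefficient of x^(2m) equal to 8^(2m) / (2m)!.
For x^18 the coefficient is 8^18/18! = 18014398509481984/6402373705728000 = 274877906944/97692469875.

274877906944/97692469875


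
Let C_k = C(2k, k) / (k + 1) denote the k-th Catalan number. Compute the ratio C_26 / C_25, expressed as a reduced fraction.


Using C_k = (2k)! / (k! (k+1)!), the ratio C_{k+1}/C_k simplifies to
C_{k+1}/C_k = [(2k+2)! / ((k+1)! (k+2)!)] * [k! (k+1)! / (2k)!]
 = (2k+2)(2k+1) / ((k+1)(k+2)) = 2(2k+1) / (k+2).
For k = 25: 2(2*25 + 1) / (25 + 2) = 102/27 = 34/9.

34/9


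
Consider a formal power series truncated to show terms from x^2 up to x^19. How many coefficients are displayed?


From x^2 to x^19 inclusive, the count is 19 - 2 + 1 = 18.

18


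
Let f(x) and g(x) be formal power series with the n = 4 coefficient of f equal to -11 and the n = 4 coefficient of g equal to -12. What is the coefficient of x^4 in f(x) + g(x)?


Addition of formal power series is termwise.
The coefficient of x^4 in f + g = -11 + -12
= -23

-23


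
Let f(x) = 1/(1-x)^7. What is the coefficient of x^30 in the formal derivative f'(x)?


Differentiate: d/dx [ 1/(1-x)^r ] = r / (1-x)^(r+1).
Here r = 7, so f'(x) = 7 / (1-x)^8.
The expansion of 1/(1-x)^(r+1) has coefficient of x^n equal to C(n+r, r).
So the coefficient of x^30 in f'(x) is
7 * C(37, 7) = 7 * 10295472 = 72068304

72068304


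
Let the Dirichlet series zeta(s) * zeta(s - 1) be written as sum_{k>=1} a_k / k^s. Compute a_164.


Convolution gives a_k = sum_{d | k} d * 1 = sum_{d | k} d = sigma(k), the sum of positive divisors of k.
For k = 164, the divisors are 1, 2, 4, 41, 82, 164, so
sigma(164) = 1 + 2 + 4 + 41 + 82 + 164 = 294.

294


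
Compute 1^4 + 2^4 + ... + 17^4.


This power sum has a closed form given by Faulhaber's formula
sum_{k=1}^{m} k^p = (1 / (p + 1)) * sum_{j=0}^{p} C(p + 1, j) B_j m^(p + 1 - j),
but for small m direct computation is fastest:
1 + 16 + 81 + 256 + 625 + 1296 + 2401 + 4096 + 6561 + 10000 + 14641 + 20736 + 28561 + 38416 + 50625 + 65536 + 83521 = 327369.

327369


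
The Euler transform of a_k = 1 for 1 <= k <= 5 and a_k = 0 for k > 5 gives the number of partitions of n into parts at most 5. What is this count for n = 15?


Partitions of 15 into parts at most 5:
Using generating function (1-x)^(-1)(1-x^2)^(-1)...(1-x^5)^(-1),
the coefficient of x^15 = 84

84


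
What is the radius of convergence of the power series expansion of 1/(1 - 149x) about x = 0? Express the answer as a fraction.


Expanding 1/(1 - 149x) = sum_{k>=0} 149^k x^k, the series converges when |149x| < 1, i.e., |x| < 1/149.
So the radius of convergence is 1/149 = 1/149.

1/149


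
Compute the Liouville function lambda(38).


The Liouville function is lambda(k) = (-1)^Omega(k), where Omega(k) counts the prime factors of k with multiplicity.
Factoring: 38 = 2 * 19, so Omega(38) = 2.
lambda(38) = (-1)^2 = 1.

1


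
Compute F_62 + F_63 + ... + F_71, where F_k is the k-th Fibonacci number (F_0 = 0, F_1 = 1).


Use the identity sum_{k=0}^{N} F_k = F_{N+2} - 1 (which follows from F_{k+2} - F_{k+1} = F_k). Then
sum_{k=62}^{71} F_k = (F_{73} - 1) - (F_{63} - 1) = F_{73} - F_{63}.
Computing: F_{73} = 806515533049393, F_{63} = 6557470319842, so
Sum = 806515533049393 - 6557470319842 = 799958062729551.

799958062729551


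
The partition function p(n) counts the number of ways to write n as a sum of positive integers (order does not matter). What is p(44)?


Using the generating function prod_{k>=1} 1/(1-x^k), we compute p(44).
By dynamic programming over parts 1 through 44:
p(44) = 75175

75175


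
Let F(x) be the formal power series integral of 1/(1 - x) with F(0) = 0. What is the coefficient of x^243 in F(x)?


1/(1 - x) = sum_{k>=0} x^k. Integrating termwise and using F(0) = 0 gives
F(x) = sum_{k>=0} x^(k+1) / (k+1) = sum_{m>=1} x^m / m = -ln(1 - x).
So the coefficient of x^243 is 1/243 = 1/243.

1/243


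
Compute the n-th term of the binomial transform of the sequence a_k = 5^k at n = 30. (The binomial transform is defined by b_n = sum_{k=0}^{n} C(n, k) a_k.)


With a_k = 5^k, b_n = sum_{k=0}^{n} C(n, k) 5^k = (1 + 5)^n by the binomial theorem.
For n = 30: (1 + 5)^30 = 6^30 = 221073919720733357899776.

221073919720733357899776


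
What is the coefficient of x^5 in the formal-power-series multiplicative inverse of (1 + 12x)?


The inverse is 1/(1 + 12x). Apply the geometric identity 1/(1 - y) = sum_{k>=0} y^k with y = -12x:
1/(1 + 12x) = sum_{k>=0} (-12)^k x^k.
So the coefficient of x^5 is (-12)^5 = -248832.

-248832


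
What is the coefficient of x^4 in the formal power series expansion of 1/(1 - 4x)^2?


The general identity 1/(1 - c x)^r = sum_{k>=0} c^k C(k + r - 1, r - 1) x^k follows by substituting y = c x into 1/(1 - y)^r = sum_{k>=0} C(k + r - 1, r - 1) y^k.
For c = 4, r = 2, k = 4:
4^4 * C(5, 1) = 256 * 5 = 1280.

1280


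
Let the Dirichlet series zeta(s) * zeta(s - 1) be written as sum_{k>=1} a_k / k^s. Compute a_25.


Convolution gives a_k = sum_{d | k} d * 1 = sum_{d | k} d = sigma(k), the sum of positive divisors of k.
For k = 25, the divisors are 1, 5, 25, so
sigma(25) = 1 + 5 + 25 = 31.

31


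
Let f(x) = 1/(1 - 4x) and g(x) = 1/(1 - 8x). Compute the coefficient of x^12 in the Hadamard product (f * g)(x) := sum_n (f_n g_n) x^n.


f has coefficients f_k = 4^k and g has coefficients g_k = 8^k, so the Hadamard product has coefficient (f*g)_k = 4^k * 8^k = 32^k.
For k = 12: 32^12 = 1152921504606846976.

1152921504606846976


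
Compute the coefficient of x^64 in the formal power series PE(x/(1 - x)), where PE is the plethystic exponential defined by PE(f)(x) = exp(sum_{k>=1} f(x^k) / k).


For f(x) = x/(1 - x) we have
sum_{k>=1} f(x^k) / k = sum_{k>=1} (1/k) * x^k / (1 - x^k) = sum_{k, m >= 1} x^(k m) / k,
which after exponentiating simplifies to
PE(x/(1 - x)) = prod_{k>=1} 1 / (1 - x^k).
This is the generating function for the partition function p(n), so the coefficient of x^64 is p(64).
Computing p(64) by dynamic programming over parts 1, 2, ..., 64: p(64) = 1741630.

1741630


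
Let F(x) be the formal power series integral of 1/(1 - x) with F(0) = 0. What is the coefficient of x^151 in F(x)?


1/(1 - x) = sum_{k>=0} x^k. Integrating termwise and using F(0) = 0 gives
F(x) = sum_{k>=0} x^(k+1) / (k+1) = sum_{m>=1} x^m / m = -ln(1 - x).
So the coefficient of x^151 is 1/151 = 1/151.

1/151


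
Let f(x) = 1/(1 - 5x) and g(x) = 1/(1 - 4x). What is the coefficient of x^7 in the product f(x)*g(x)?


The coefficient of x^n in f*g is the Cauchy product: sum_{k=0}^{n} a^k * b^(n-k).
With a=5, b=4, n=7:
sum_{k=0}^{7} 5^k * 4^(7-k)
= 325089

325089


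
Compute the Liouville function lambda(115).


The Liouville function is lambda(k) = (-1)^Omega(k), where Omega(k) counts the prime factors of k with multiplicity.
Factoring: 115 = 5 * 23, so Omega(115) = 2.
lambda(115) = (-1)^2 = 1.

1


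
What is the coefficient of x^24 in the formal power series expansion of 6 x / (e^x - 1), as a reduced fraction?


The exponential generating function for Bernoulli numbers is
x / (e^x - 1) = sum_{k>=0} B_k x^k / k!.
So the coefficient of x^24 in 6 x / (e^x - 1) is 6 B_24 / 24!.
Computing: B_24 = -236364091/2730, 24! = 620448401733239439360000, giving
6 * -236364091/2730 / 620448401733239439360000 = -236364091/282304022788623944908800000.

-236364091/282304022788623944908800000


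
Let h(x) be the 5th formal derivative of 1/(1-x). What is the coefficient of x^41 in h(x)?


Differentiating 5 times: d^5/dx^5 [1/(1-x)] = 5!/(1-x)^6.
The expansion 1/(1-x)^6 = sum_{k>=0} C(k+5, 5) x^k, so the coefficient of x^n in 5!/(1-x)^6 is 5! * C(n+5, 5).
For n = 41: 120 * C(46, 5) = 120 * 1370754 = 164490480

164490480


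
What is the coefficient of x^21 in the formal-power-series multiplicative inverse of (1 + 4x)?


The inverse is 1/(1 + 4x). Apply the geometric identity 1/(1 - y) = sum_{k>=0} y^k with y = -4x:
1/(1 + 4x) = sum_{k>=0} (-4)^k x^k.
So the coefficient of x^21 is (-4)^21 = -4398046511104.

-4398046511104


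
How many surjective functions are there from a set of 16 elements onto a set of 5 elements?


By inclusion-exclusion on which target elements are missed, the number of surjections from an n-set onto a k-set is
surj(n, k) = sum_{j=0}^{k} (-1)^j C(k, j) (k - j)^n.
Equivalently surj(n, k) = k! * S(n, k), where S(n, k) is the Stirling number of the second kind.
For n = 16, k = 5:
S(16, 5) = 1096190550, so
surj = 5! * 1096190550 = 120 * 1096190550 = 131542866000.

131542866000


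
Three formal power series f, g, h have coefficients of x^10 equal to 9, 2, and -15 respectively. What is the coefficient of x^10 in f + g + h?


Series addition is componentwise:
9 + 2 + -15
= -4

-4


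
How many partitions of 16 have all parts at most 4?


Using the generating function (1-x)^(-1)(1-x^2)^(-1)...(1-x^4)^(-1),
the coefficient of x^16 counts these restricted partitions.
Result = 64

64


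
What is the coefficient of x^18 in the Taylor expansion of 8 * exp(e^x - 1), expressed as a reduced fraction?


exp(e^x - 1) = sum_{k>=0} Bell_k x^k / k!, where Bell_k is the k-th Bell number.
So the coefficient of x^18 is 8 * Bell_18 / 18!.
Computing: Bell_18 = 682076806159 and 18! = 6402373705728000, giving
8 * 682076806159/6402373705728000 = 97439543737/114328101888000.

97439543737/114328101888000


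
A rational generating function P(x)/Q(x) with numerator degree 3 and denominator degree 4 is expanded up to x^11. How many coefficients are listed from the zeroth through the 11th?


Expanding up to x^11 gives the coefficients for x^0, x^1, ..., x^11.
That is 11 + 1 = 12 coefficients in total.

12


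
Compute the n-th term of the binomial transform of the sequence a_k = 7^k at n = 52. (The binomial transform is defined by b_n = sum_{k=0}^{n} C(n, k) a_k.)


With a_k = 7^k, b_n = sum_{k=0}^{n} C(n, k) 7^k = (1 + 7)^n by the binomial theorem.
For n = 52: (1 + 7)^52 = 8^52 = 91343852333181432387730302044767688728495783936.

91343852333181432387730302044767688728495783936


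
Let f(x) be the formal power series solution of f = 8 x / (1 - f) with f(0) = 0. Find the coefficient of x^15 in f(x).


Apply Lagrange inversion: f = 8 x * phi(f) with phi(t) = 1/(1 - t), so
[x^n] f = 8^n * (1/n) [t^(n-1)] phi(t)^n = 8^n * (1/n) [t^(n-1)] (1 - t)^(-n) = 8^n * (1/n) C(2n - 2, n - 1) = 8^n * C_{n-1}.
For n = 15: C_14 = C(28, 14) / 15 = 40116600/15 = 2674440.
With the 8^15 = 35184372088832 factor, the coefficient is 35184372088832 * 2674440 = 94098492089255854080.

94098492089255854080


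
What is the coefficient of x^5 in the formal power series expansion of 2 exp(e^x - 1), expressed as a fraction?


exp(e^x - 1) is the exponential generating function for the Bell numbers Bell_k: exp(e^x - 1) = sum_{k>=0} Bell_k x^k / k!.
So the coefficient of x^5 in 2 exp(e^x - 1) is 2 Bell_5 / 5!.
Computing: Bell_5 = 52 and 5! = 120, giving
2 * 52/120 = 13/15.

13/15


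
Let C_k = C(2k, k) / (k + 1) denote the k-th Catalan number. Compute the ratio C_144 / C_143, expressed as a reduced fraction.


Using C_k = (2k)! / (k! (k+1)!), the ratio C_{k+1}/C_k simplifies to
C_{k+1}/C_k = [(2k+2)! / ((k+1)! (k+2)!)] * [k! (k+1)! / (2k)!]
 = (2k+2)(2k+1) / ((k+1)(k+2)) = 2(2k+1) / (k+2).
For k = 143: 2(2*143 + 1) / (143 + 2) = 574/145 = 574/145.

574/145


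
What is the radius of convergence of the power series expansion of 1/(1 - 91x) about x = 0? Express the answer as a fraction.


Expanding 1/(1 - 91x) = sum_{k>=0} 91^k x^k, the series converges when |91x| < 1, i.e., |x| < 1/91.
So the radius of convergence is 1/91 = 1/91.

1/91


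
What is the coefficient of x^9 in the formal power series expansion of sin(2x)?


The Maclaurin series is sin(t) = sum_{k>=0} (-1)^k t^(2k+1) / (2k+1)!, so substituting t = 2x, only odd powers of x are nonzero, with coefficient of x^(2k+1) equal to (-1)^k 2^(2k+1) / (2k+1)!.
Write 9 = 2*4 + 1, giving the coefficient (-1)^4 * 2^9 / 9! = 512/362880 = 4/2835.

4/2835


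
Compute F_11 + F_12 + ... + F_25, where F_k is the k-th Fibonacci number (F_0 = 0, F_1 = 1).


Use the identity sum_{k=0}^{N} F_k = F_{N+2} - 1 (which follows from F_{k+2} - F_{k+1} = F_k). Then
sum_{k=11}^{25} F_k = (F_{27} - 1) - (F_{12} - 1) = F_{27} - F_{12}.
Computing: F_{27} = 196418, F_{12} = 144, so
Sum = 196418 - 144 = 196274.

196274


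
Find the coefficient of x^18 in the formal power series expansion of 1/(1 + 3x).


Write 1/(1 + c x) = 1/(1 - (-c) x) and apply the geometric-series identity
1/(1 - y) = sum_{k>=0} y^k to get 1/(1 + c x) = sum_{k>=0} (-c)^k x^k.
So the coefficient of x^k is (-c)^k = (-1)^k * c^k.
Here c = 3 and k = 18:
(-3)^18 = 1 * 387420489 = 387420489

387420489


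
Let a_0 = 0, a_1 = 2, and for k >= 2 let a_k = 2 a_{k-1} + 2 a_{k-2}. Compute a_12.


Iterating the recurrence forward:
a_0 = 0
a_1 = 2
a_2 = 2*2 + 2*0 = 4
a_3 = 2*4 + 2*2 = 12
a_4 = 2*12 + 2*4 = 32
a_5 = 2*32 + 2*12 = 88
a_6 = 2*88 + 2*32 = 240
a_7 = 2*240 + 2*88 = 656
a_8 = 2*656 + 2*240 = 1792
a_9 = 2*1792 + 2*656 = 4896
a_10 = 2*4896 + 2*1792 = 13376
a_11 = 2*13376 + 2*4896 = 36544
a_12 = 2*36544 + 2*13376 = 99840
So a_12 = 99840.

99840


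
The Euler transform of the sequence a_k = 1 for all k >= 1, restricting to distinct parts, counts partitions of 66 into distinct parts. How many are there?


Partitions of 66 into distinct parts can be computed via generating function.
Product (1+x)(1+x^2)(1+x^3)...
The coefficient of x^66 = 20132

20132


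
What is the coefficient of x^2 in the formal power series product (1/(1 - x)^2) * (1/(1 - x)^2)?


Combine the factors: (1/(1 - x)^2) * (1/(1 - x)^2) = 1/(1 - x)^4.
Then use 1/(1 - x)^r = sum_{k>=0} C(k + r - 1, r - 1) x^k with r = 4 and k = 2:
C(5, 3) = 10.

10


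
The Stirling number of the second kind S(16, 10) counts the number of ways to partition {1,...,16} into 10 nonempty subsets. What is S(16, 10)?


Using the explicit formula S(n,k) = (1/k!) sum_{j=0}^{k} (-1)^(k-j) C(k,j) j^n:
S(16, 10) = 193754990
Equivalently, S(n,k) is n! times the coefficient of x^n in the EGF (e^x - 1)^k / k!.

193754990


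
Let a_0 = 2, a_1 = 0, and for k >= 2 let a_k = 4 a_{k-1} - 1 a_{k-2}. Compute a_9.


Iterating the recurrence forward:
a_0 = 2
a_1 = 0
a_2 = 4*0 - 1*2 = -2
a_3 = 4*-2 - 1*0 = -8
a_4 = 4*-8 - 1*-2 = -30
a_5 = 4*-30 - 1*-8 = -112
a_6 = 4*-112 - 1*-30 = -418
a_7 = 4*-418 - 1*-112 = -1560
a_8 = 4*-1560 - 1*-418 = -5822
a_9 = 4*-5822 - 1*-1560 = -21728
So a_9 = -21728.

-21728


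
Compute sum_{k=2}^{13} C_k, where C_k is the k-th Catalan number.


C_2 through C_13: 2, 5, 14, 42, 132, 429, 1430, 4862, 16796, 58786, 208012, 742900
Sum = 2 + 5 + 14 + 42 + 132 + 429 + 1430 + 4862 + 16796 + 58786 + 208012 + 742900
= 1033410

1033410


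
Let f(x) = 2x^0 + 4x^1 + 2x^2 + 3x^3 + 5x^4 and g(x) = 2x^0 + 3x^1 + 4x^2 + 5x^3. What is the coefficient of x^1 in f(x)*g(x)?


Cauchy product at x^1:
2*3 + 4*2
= 14

14


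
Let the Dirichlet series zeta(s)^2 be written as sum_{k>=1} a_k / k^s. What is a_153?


The Dirichlet convolution of the constant function 1 with itself gives (1 * 1)(k) = sum_{d | k} 1 = d(k), the number of positive divisors of k.
Since zeta(s) = sum_{k>=1} 1/k^s, we have zeta(s)^2 = sum_{k>=1} d(k)/k^s, so a_k = d(k).
For k = 153: the divisors are 1, 3, 9, 17, 51, 153.
Count = 6.

6


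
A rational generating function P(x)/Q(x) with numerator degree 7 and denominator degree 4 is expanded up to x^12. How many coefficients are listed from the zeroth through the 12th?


Expanding up to x^12 gives the coefficients for x^0, x^1, ..., x^12.
That is 12 + 1 = 13 coefficients in total.

13


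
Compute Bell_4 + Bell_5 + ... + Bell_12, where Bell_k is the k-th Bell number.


Recall Bell_k counts set partitions of a k-set (with Bell_0 = 1 by convention).
Bell_4 through Bell_12: 15, 52, 203, 877, 4140, 21147, 115975, 678570, 4213597
Sum = 15 + 52 + 203 + 877 + 4140 + 21147 + 115975 + 678570 + 4213597 = 5034576.

5034576


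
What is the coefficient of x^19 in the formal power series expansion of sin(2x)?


The Maclaurin series is sin(t) = sum_{k>=0} (-1)^k t^(2k+1) / (2k+1)!, so substituting t = 2x, only odd powers of x are nonzero, with coefficient of x^(2k+1) equal to (-1)^k 2^(2k+1) / (2k+1)!.
Write 19 = 2*9 + 1, giving the coefficient (-1)^9 * 2^19 / 19! = -524288/121645100408832000 = -8/1856156927625.

-8/1856156927625


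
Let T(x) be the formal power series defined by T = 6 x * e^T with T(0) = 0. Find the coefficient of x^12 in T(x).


Apply the Lagrange inversion formula: if T = 6 x * phi(T) with phi(t) = e^t, then
[x^n] T = 6^n * (1/n) [t^(n-1)] phi(t)^n = 6^n * (1/n) [t^(n-1)] e^(n t) = 6^n * (1/n) * n^(n-1) / (n-1)! = 6^n * n^(n-1) / n!.
When c = 1 this is the Cayley count of rooted labeled trees on n vertices, divided by n!.
For n = 12: 6^12 * 12^11 / 12! = 2176782336 * 743008370688/479001600 = 6499837226778624/1925.

6499837226778624/1925


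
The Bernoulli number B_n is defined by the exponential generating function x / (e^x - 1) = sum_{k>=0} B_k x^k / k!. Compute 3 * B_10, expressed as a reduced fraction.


Bernoulli numbers can also be computed recursively via B_0 = 1 and sum_{j=0}^{m} C(m+1, j) B_j = 0 for m >= 1. Odd-index Bernoulli numbers vanish for k >= 3.
Computing B_10 = 5/66, so 3 * B_10 = 3 * 5/66 = 5/22.

5/22


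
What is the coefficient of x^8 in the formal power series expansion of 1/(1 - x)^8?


The negative binomial / multiset identity is
1/(1 - x)^r = sum_{k>=0} C(k + r - 1, r - 1) x^k.
Here r = 8 and k = 8, so the coefficient is
C(8 + 7, 7) = C(15, 7)
= 6435

6435


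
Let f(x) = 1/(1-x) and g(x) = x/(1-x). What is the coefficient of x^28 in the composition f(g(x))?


First simplify the composition: f(g(x)) = 1/(1 - x/(1-x)) = (1-x)/((1-x) - x) = (1-x)/(1-2x).
Now extract the coefficient. Write (1-x)/(1-2x) = 1/(1-2x) - x/(1-2x).
The coefficient of x^n in 1/(1-2x) is 2^n, and in x/(1-2x) is 2^(n-1) (for n >= 1).
So the coefficient of x^28 is 2^28 - 2^27 = 268435456 - 134217728 = 134217728.

134217728


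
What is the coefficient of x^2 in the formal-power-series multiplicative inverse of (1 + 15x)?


The inverse is 1/(1 + 15x). Apply the geometric identity 1/(1 - y) = sum_{k>=0} y^k with y = -15x:
1/(1 + 15x) = sum_{k>=0} (-15)^k x^k.
So the coefficient of x^2 is (-15)^2 = 225.

225


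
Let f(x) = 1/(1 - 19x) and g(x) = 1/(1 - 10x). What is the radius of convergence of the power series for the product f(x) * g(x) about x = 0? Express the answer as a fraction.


The radius of 1/(1 - 19x) is 1/19 (nearest singularity at x = 1/19), and the radius of 1/(1 - 10x) is 1/10.
The product f(x)*g(x) = 1/((1 - 19x)(1 - 10x)) has singularities at both 1/19 and 1/10, so its radius of convergence is the distance to the nearest one:
min(1/19, 1/10) = 1/19.

1/19


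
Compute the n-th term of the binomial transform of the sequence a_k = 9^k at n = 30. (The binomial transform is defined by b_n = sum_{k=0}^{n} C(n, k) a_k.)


With a_k = 9^k, b_n = sum_{k=0}^{n} C(n, k) 9^k = (1 + 9)^n by the binomial theorem.
For n = 30: (1 + 9)^30 = 10^30 = 1000000000000000000000000000000.

1000000000000000000000000000000


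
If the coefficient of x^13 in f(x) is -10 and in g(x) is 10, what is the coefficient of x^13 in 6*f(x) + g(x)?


Scalar multiplication scales coefficients: 6 * -10 = -60.
Then add the g coefficient: -60 + 10
= -50

-50


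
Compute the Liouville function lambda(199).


The Liouville function is lambda(k) = (-1)^Omega(k), where Omega(k) counts the prime factors of k with multiplicity.
Factoring: 199 = 199, so Omega(199) = 1.
lambda(199) = (-1)^1 = -1.

-1


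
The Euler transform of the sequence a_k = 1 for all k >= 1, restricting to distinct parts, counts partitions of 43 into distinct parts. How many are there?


Partitions of 43 into distinct parts can be computed via generating function.
Product (1+x)(1+x^2)(1+x^3)...
The coefficient of x^43 = 1610

1610


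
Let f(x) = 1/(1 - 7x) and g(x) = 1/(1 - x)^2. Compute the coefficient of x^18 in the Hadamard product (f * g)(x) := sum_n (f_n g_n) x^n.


f has coefficients f_k = 7^k. For g = 1/(1 - x)^2 the coefficient is g_k = C(k + 1, 1) = k + 1. The Hadamard coefficient is (f * g)_k = 7^k * (k + 1).
For k = 18: 7^18 * 19 = 1628413597910449 * 19 = 30939858360298531.

30939858360298531


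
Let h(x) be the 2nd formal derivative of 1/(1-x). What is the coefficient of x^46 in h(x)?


Differentiating 2 times: d^2/dx^2 [1/(1-x)] = 2!/(1-x)^3.
The expansion 1/(1-x)^3 = sum_{k>=0} C(k+2, 2) x^k, so the coefficient of x^n in 2!/(1-x)^3 is 2! * C(n+2, 2).
For n = 46: 2 * C(48, 2) = 2 * 1128 = 2256

2256


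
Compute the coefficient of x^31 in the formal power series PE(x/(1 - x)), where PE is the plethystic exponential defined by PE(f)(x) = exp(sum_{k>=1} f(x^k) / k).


For f(x) = x/(1 - x) we have
sum_{k>=1} f(x^k) / k = sum_{k>=1} (1/k) * x^k / (1 - x^k) = sum_{k, m >= 1} x^(k m) / k,
which after exponentiating simplifies to
PE(x/(1 - x)) = prod_{k>=1} 1 / (1 - x^k).
This is the generating function for the partition function p(n), so the coefficient of x^31 is p(31).
Computing p(31) by dynamic programming over parts 1, 2, ..., 31: p(31) = 6842.

6842


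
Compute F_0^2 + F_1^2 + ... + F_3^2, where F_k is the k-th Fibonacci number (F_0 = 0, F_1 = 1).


There is a standard identity sum_{k=0}^{N} F_k^2 = F_N * F_{N+1} (proved inductively from the telescoping relation F_k^2 = F_k F_{k+1} - F_{k-1} F_k). Then
sum_{k=0}^{3} F_k^2 = F_3 F_4 - F_0 F_0.
Computing: F_3 = 2, F_4 = 3.
Sum = 2 * 3 = 6.

6


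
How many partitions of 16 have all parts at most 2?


Using the generating function (1-x)^(-1)(1-x^2)^(-1),
the coefficient of x^16 counts these restricted partitions.
Result = 9

9


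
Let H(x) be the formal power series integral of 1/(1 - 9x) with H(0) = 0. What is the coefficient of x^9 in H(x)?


1/(1 - 9x) = sum_{k>=0} 9^k x^k. Integrating termwise with H(0) = 0:
H(x) = sum_{k>=0} 9^k x^(k+1) / (k+1) = sum_{m>=1} 9^(m-1) x^m / m.
For m = 9: 9^8/9 = 43046721/9 = 4782969.

4782969


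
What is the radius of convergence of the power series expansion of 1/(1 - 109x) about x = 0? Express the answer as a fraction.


Expanding 1/(1 - 109x) = sum_{k>=0} 109^k x^k, the series converges when |109x| < 1, i.e., |x| < 1/109.
So the radius of convergence is 1/109 = 1/109.

1/109


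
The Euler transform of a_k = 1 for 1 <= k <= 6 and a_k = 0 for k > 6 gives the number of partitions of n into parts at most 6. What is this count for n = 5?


Partitions of 5 into parts at most 6:
Using generating function (1-x)^(-1)(1-x^2)^(-1)...(1-x^6)^(-1),
the coefficient of x^5 = 7

7


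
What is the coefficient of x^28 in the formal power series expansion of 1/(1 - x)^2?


The negative binomial / multiset identity is
1/(1 - x)^r = sum_{k>=0} C(k + r - 1, r - 1) x^k.
Here r = 2 and k = 28, so the coefficient is
C(28 + 1, 1) = C(29, 1)
= 29

29


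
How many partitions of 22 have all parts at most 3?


Using the generating function (1-x)^(-1)(1-x^2)^(-1)(1-x^3)^(-1),
the coefficient of x^22 counts these restricted partitions.
Result = 52

52


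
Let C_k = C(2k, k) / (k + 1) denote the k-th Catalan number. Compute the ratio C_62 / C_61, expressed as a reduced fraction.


Using C_k = (2k)! / (k! (k+1)!), the ratio C_{k+1}/C_k simplifies to
C_{k+1}/C_k = [(2k+2)! / ((k+1)! (k+2)!)] * [k! (k+1)! / (2k)!]
 = (2k+2)(2k+1) / ((k+1)(k+2)) = 2(2k+1) / (k+2).
For k = 61: 2(2*61 + 1) / (61 + 2) = 246/63 = 82/21.

82/21


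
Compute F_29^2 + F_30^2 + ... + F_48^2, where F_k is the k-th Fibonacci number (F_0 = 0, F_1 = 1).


There is a standard identity sum_{k=0}^{N} F_k^2 = F_N * F_{N+1} (proved inductively from the telescoping relation F_k^2 = F_k F_{k+1} - F_{k-1} F_k). Then
sum_{k=29}^{48} F_k^2 = F_48 F_49 - F_28 F_29.
Computing: F_48 = 4807526976, F_49 = 7778742049, F_28 = 317811, F_29 = 514229.
Sum = 4807526976 * 7778742049 - 317811 * 514229 = 37396512076485381105.

37396512076485381105


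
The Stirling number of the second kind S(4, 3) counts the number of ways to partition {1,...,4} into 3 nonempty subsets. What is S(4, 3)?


Using the explicit formula S(n,k) = (1/k!) sum_{j=0}^{k} (-1)^(k-j) C(k,j) j^n:
S(4, 3) = 6
Equivalently, S(n,k) is n! times the coefficient of x^n in the EGF (e^x - 1)^k / k!.

6


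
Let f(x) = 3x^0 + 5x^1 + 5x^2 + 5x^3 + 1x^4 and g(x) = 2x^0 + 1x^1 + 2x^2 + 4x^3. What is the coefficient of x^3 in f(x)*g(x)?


Cauchy product at x^3:
3*4 + 5*2 + 5*1 + 5*2
= 37

37


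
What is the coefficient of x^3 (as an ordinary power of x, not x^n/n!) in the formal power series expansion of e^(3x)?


The exponential series is e^y = sum_{k>=0} y^k / k!. Substituting y = 3x gives
e^(3x) = sum_{k>=0} 3^k x^k / k!.
So the coefficient of x^n is a^n/n! with a = 3, n = 3:
3^3 / 3! = 27/6 = 9/2

9/2


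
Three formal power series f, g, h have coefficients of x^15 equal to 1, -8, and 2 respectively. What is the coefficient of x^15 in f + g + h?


Series addition is componentwise:
1 + -8 + 2
= -5

-5


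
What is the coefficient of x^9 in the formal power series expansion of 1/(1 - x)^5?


The expansion 1/(1 - x)^r = sum_{k>=0} C(k + r - 1, r - 1) x^k follows from the multiset / negative-binomial theorem (or from repeated differentiation of the geometric series).
For r = 5 and k = 9:
C(13, 4) = 6227020800 / (24 * 362880) = 715.

715


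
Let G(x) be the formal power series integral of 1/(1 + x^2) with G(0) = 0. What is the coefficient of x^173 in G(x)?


1/(1 + x^2) = sum_{j>=0} (-1)^j x^(2j). Integrating termwise with G(0) = 0:
G(x) = sum_{j>=0} (-1)^j x^(2j+1) / (2j+1) = arctan(x).
Only odd powers are nonzero. For x^173 write 173 = 2*86 + 1, giving
(-1)^86 / 173 = 1/173 = 1/173.

1/173


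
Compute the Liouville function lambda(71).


The Liouville function is lambda(k) = (-1)^Omega(k), where Omega(k) counts the prime factors of k with multiplicity.
Factoring: 71 = 71, so Omega(71) = 1.
lambda(71) = (-1)^1 = -1.

-1
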